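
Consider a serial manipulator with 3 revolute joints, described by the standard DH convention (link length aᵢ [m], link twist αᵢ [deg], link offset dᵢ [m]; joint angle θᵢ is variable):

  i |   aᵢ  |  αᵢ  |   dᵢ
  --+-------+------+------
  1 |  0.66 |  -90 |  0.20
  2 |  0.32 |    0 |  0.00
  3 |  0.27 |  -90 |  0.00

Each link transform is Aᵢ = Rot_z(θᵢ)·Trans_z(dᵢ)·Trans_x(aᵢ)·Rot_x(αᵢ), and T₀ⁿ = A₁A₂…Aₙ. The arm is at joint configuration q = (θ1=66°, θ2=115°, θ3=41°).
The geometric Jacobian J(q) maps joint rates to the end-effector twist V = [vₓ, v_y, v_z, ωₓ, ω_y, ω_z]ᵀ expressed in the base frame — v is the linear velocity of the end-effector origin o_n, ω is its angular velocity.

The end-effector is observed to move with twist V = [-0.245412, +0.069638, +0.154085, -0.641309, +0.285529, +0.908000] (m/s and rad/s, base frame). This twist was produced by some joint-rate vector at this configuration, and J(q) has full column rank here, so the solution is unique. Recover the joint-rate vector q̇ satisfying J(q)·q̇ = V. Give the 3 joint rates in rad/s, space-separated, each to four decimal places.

0.9080 -0.1410 0.8430

o_n = [0.1131, 0.2541, -0.1998]
J₁: ẑ×o_n = [-0.2541, 0.1131, 0.0000], ω = ẑ
J2: z=[-0.9135, 0.4067, 0.0000] o=[0.2684, 0.6029, 0.2000] → [-0.1626, -0.3653, 0.3819, -0.9135, 0.4067, 0.0000]
J3: z=[-0.9135, 0.4067, 0.0000] o=[0.2134, 0.4794, -0.0900] → [-0.0447, -0.1003, 0.2467, -0.9135, 0.4067, 0.0000]
q̇ = J⁺·V = [0.9080, -0.1410, 0.8430]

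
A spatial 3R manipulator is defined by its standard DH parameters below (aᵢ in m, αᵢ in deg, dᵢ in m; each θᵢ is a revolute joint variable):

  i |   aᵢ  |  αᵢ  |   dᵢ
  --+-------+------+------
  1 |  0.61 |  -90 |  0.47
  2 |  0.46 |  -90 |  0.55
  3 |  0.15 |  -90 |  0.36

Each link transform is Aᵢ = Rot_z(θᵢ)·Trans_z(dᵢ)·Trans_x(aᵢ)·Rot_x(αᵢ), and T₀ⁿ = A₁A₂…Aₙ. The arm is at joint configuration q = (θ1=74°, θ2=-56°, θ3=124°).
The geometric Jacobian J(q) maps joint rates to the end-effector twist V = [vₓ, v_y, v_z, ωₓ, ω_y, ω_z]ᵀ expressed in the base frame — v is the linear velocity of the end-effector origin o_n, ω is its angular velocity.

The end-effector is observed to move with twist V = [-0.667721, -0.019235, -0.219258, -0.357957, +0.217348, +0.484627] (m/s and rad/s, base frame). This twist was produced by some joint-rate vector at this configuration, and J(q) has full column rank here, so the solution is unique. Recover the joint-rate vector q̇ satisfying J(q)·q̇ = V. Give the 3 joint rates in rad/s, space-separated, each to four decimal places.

0.5590 0.4040 0.1330

o_n = [-0.1008, 1.1928, 0.5805]
J₁: ẑ×o_n = [-1.1928, -0.1008, 0.0000], ω = ẑ
J2: z=[-0.9613, 0.2756, 0.0000] o=[0.1681, 0.5864, 0.4700] → [0.0305, 0.1062, -0.5088, -0.9613, 0.2756, 0.0000]
J3: z=[0.2285, 0.7969, -0.5592] o=[-0.2897, 0.9852, 0.8514] → [-0.0998, -0.0437, -0.1031, 0.2285, 0.7969, -0.5592]
q̇ = J⁺·V = [0.5590, 0.4040, 0.1330]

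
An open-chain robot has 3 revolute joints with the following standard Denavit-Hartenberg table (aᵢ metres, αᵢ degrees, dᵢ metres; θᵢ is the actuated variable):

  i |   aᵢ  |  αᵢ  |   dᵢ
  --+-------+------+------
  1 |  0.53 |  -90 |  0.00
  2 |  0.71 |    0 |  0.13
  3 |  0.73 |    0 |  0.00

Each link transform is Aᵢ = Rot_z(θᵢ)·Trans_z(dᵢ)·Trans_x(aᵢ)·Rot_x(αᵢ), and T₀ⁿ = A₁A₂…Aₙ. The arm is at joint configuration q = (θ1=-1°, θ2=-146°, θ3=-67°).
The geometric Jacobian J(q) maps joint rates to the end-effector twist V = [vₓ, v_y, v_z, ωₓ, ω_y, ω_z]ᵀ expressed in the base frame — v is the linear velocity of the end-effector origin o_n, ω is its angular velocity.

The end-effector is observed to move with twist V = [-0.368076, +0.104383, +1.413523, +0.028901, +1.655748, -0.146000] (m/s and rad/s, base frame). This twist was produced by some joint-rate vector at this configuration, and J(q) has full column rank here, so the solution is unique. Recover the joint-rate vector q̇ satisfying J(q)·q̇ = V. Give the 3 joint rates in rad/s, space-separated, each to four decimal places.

-0.1460 0.6790 0.9770

o_n = [-0.6685, 0.1417, -0.0006]
J₁: ẑ×o_n = [-0.1417, -0.6685, 0.0000], ω = ẑ
J2: z=[0.0175, 0.9998, 0.0000] o=[0.5299, -0.0092, 0.0000] → [-0.0006, 0.0000, 1.2008, 0.0175, 0.9998, 0.0000]
J3: z=[0.0175, 0.9998, 0.0000] o=[-0.0563, 0.1310, 0.3970] → [-0.3975, 0.0069, 0.6122, 0.0175, 0.9998, 0.0000]
q̇ = J⁺·V = [-0.1460, 0.6790, 0.9770]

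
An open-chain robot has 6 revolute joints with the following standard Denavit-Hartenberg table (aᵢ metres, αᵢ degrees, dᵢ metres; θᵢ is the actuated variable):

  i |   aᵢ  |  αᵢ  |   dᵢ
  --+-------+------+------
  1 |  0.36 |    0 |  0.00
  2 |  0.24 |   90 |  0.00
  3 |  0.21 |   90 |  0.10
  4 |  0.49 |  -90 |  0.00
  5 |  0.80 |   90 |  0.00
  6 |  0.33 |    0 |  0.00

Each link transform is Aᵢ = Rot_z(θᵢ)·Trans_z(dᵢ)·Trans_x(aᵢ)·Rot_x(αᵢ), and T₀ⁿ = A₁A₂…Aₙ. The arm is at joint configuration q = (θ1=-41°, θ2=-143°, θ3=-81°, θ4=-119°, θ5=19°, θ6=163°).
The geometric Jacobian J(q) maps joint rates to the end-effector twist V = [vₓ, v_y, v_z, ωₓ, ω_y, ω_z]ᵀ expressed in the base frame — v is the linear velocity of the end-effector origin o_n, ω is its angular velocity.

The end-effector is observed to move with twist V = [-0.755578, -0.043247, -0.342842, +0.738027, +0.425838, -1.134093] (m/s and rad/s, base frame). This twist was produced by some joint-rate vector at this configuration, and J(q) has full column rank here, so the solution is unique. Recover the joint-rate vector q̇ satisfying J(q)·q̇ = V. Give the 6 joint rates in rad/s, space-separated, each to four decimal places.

-0.7260 0.2040 0.8350 0.5780 0.6060 0.2280

o_n = [-0.1515, -0.9844, 0.1879]
J₁: ẑ×o_n = [0.9844, -0.1515, 0.0000], ω = ẑ
J2: z=[0.0000, 0.0000, 1.0000] o=[0.2717, -0.2362, 0.0000] → [0.7482, -0.4231, 0.0000, 0.0000, 0.0000, 1.0000]
J3: z=[0.0698, 0.9976, 0.0000] o=[0.0323, -0.2194, 0.0000] → [0.1874, -0.0131, 0.1299, 0.0698, 0.9976, 0.0000]
J4: z=[0.9853, -0.0689, -0.1564] o=[0.0065, -0.1174, -0.2074] → [-0.1629, -0.3648, -0.8652, 0.9853, -0.0689, -0.1564]
J5: z=[-0.1703, -0.4741, -0.8639] o=[0.0137, -0.5475, 0.0272] → [-0.4536, 0.1700, -0.0039, -0.1703, -0.4741, -0.8639]
J6: z=[0.9364, -0.3509, 0.0080] o=[-0.2319, -1.1935, 0.4302] → [0.0834, 0.2275, 0.2240, 0.9364, -0.3509, 0.0080]
q̇ = J⁺·V = [-0.7260, 0.2040, 0.8350, 0.5780, 0.6060, 0.2280]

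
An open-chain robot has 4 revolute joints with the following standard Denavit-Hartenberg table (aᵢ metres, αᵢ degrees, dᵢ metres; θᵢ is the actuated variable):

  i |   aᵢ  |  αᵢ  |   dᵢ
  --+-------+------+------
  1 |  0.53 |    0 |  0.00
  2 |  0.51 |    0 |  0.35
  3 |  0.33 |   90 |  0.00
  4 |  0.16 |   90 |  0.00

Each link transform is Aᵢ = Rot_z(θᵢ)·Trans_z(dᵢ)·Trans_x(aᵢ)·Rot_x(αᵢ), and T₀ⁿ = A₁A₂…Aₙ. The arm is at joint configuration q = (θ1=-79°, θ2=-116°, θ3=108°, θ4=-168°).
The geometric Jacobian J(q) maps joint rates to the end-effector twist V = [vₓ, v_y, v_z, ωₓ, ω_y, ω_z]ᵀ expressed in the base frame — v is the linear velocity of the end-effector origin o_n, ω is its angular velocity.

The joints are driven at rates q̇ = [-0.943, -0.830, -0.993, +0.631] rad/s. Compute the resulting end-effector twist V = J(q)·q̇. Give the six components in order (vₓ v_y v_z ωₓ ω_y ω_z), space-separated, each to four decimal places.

-0.7347 0.7320 -0.0988 -0.6301 -0.0330 -2.7660

o_n = [-0.3824, -0.5615, 0.3167]
J₁: ẑ×o_n = [0.5615, -0.3824, 0.0000], ω = ẑ
J2: z=[0.0000, 0.0000, 1.0000] o=[0.1011, -0.5203, 0.0000] → [0.0413, -0.4835, 0.0000, 0.0000, 0.0000, 1.0000]
J3: z=[0.0000, 0.0000, 1.0000] o=[-0.3915, -0.3883, 0.3500] → [0.1733, 0.0091, -0.0000, 0.0000, 0.0000, 1.0000]
J4: z=[-0.9986, -0.0523, 0.0000] o=[-0.3742, -0.7178, 0.3500] → [0.0017, -0.0332, -0.1565, -0.9986, -0.0523, 0.0000]
V = J·q̇ = [-0.7347, 0.7320, -0.0988, -0.6301, -0.0330, -2.7660]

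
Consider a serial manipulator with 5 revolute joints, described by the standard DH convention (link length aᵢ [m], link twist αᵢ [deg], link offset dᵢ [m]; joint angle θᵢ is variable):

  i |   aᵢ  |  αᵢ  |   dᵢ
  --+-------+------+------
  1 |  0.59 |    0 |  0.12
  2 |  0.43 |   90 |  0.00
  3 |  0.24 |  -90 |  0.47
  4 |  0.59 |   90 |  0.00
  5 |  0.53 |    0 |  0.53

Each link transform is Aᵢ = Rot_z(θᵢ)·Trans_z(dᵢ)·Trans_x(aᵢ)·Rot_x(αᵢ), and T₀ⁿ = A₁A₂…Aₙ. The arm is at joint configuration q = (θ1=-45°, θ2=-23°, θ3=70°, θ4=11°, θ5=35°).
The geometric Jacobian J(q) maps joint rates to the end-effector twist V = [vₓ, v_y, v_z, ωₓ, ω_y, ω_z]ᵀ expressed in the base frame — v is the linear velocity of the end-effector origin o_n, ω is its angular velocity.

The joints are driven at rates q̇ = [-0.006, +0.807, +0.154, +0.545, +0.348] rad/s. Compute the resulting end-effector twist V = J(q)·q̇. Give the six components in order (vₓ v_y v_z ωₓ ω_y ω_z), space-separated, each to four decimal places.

1.1028 0.1109 0.1474 -0.6429 0.2681 1.0498

o_n = [-0.0932, -1.2758, 1.4892]
J₁: ẑ×o_n = [1.2758, -0.0932, 0.0000], ω = ẑ
J2: z=[0.0000, 0.0000, 1.0000] o=[0.4172, -0.4172, 0.1200] → [0.8586, -0.5104, 0.0000, 0.0000, 0.0000, 1.0000]
J3: z=[-0.9272, -0.3746, 0.0000] o=[0.5783, -0.8159, 0.1200] → [-0.5129, 1.2695, 0.1749, -0.9272, -0.3746, 0.0000]
J4: z=[-0.3520, 0.8713, 0.3420] o=[0.1732, -1.0681, 0.3455] → [1.0675, 0.3115, 0.3053, -0.3520, 0.8713, 0.3420]
J5: z=[-0.8857, -0.4282, 0.1793] o=[0.3518, -1.2095, 0.8898] → [-0.2448, 0.4512, -0.1319, -0.8857, -0.4282, 0.1793]
V = J·q̇ = [1.1028, 0.1109, 0.1474, -0.6429, 0.2681, 1.0498]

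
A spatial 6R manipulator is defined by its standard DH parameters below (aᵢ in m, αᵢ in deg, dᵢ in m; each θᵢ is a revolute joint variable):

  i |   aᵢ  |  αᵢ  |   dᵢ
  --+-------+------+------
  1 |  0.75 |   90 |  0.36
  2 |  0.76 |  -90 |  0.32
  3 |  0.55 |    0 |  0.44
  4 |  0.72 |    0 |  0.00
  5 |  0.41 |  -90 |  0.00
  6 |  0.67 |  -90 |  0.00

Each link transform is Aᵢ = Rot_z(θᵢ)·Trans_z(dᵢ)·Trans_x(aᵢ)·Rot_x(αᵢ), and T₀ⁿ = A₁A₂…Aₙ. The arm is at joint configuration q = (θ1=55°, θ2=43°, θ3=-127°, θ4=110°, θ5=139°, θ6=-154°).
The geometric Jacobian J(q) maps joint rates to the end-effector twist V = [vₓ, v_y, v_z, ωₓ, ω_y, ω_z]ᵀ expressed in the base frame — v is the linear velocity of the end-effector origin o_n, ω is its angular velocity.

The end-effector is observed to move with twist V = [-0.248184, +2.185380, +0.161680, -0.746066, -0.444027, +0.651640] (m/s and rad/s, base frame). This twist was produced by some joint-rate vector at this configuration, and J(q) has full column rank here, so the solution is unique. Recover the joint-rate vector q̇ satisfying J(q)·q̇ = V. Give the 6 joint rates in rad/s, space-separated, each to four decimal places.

0.6980 -0.7380 0.1740 0.5330 -0.2010 0.7200

o_n = [1.5826, 0.2853, 1.7282]
J₁: ẑ×o_n = [-0.2853, 1.5826, 0.0000], ω = ẑ
J2: z=[0.8192, -0.5736, 0.0000] o=[0.4302, 0.6144, 0.3600] → [-0.7848, -1.1208, 0.3914, 0.8192, -0.5736, 0.0000]
J3: z=[-0.3912, -0.5587, 0.7314] o=[1.0111, 0.8861, 0.8783] → [-0.0354, 0.7504, 0.5543, -0.3912, -0.5587, 0.7314]
J4: z=[-0.3912, -0.5587, 0.7314] o=[1.0600, 0.1901, 0.9744] → [-0.4908, 0.6771, 0.2547, -0.3912, -0.5587, 0.7314]
J5: z=[-0.3912, -0.5587, 0.7314] o=[1.5212, 0.4818, 1.4440] → [-0.0151, 0.1561, 0.1112, -0.3912, -0.5587, 0.7314]
J6: z=[0.0783, -0.8120, -0.5784] o=[1.1453, 0.5511, 1.2958] → [-0.5049, -0.2868, 0.3343, 0.0783, -0.8120, -0.5784]
q̇ = J⁺·V = [0.6980, -0.7380, 0.1740, 0.5330, -0.2010, 0.7200]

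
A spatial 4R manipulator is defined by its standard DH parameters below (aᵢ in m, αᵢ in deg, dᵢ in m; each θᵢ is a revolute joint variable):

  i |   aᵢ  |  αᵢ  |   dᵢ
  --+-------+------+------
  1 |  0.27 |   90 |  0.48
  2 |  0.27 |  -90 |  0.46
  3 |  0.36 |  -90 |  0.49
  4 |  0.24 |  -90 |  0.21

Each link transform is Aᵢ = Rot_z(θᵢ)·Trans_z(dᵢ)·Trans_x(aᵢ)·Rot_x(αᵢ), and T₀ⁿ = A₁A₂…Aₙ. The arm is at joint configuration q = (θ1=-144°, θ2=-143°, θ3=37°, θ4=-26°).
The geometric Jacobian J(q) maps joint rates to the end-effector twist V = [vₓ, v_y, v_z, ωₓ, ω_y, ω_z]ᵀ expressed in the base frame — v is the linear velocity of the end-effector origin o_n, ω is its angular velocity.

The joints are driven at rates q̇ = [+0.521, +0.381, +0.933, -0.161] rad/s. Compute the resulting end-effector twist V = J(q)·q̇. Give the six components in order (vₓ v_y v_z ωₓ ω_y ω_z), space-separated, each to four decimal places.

-0.3496 -0.7201 0.2220 -0.6912 0.1277 -0.2824

o_n = [-0.0865, -0.1298, -0.3585]
J₁: ẑ×o_n = [0.1298, -0.0865, 0.0000], ω = ẑ
J2: z=[-0.5878, 0.8090, 0.0000] o=[-0.2184, -0.1587, 0.4800] → [-0.6784, -0.4929, -0.1237, -0.5878, 0.8090, 0.0000]
J3: z=[-0.4869, -0.3537, -0.7986] o=[-0.3144, 0.3402, 0.3175] → [-0.1363, -0.5111, 0.3094, -0.4869, -0.3537, -0.7986]
J4: z=[0.0806, -0.9286, 0.3622] o=[-0.2398, 0.1265, -0.2468] → [0.1965, 0.0645, 0.1217, 0.0806, -0.9286, 0.3622]
V = J·q̇ = [-0.3496, -0.7201, 0.2220, -0.6912, 0.1277, -0.2824]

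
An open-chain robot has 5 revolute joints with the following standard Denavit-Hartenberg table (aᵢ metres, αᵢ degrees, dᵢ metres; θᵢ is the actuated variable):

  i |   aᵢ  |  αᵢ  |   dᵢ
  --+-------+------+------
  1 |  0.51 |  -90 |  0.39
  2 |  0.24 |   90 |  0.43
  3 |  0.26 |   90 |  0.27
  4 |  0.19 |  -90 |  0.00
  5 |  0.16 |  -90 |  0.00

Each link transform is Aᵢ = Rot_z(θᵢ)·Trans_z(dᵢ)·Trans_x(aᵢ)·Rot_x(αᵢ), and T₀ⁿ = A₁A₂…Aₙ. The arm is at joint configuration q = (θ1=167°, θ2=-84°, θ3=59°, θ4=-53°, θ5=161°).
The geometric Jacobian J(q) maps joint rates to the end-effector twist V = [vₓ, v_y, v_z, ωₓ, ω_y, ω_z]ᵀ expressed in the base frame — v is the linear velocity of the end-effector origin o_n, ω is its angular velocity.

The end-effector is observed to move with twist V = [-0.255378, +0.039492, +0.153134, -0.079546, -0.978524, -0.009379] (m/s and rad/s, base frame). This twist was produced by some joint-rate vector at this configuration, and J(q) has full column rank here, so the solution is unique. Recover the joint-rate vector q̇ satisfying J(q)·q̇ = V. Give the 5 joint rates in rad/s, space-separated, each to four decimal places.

o_n = [-0.4574, -0.6125, 0.7544]
J₁: ẑ×o_n = [0.6125, -0.4574, 0.0000], ω = ẑ
J2: z=[-0.2250, -0.9744, 0.0000] o=[-0.4969, 0.1147, 0.3900] → [-0.3550, 0.0820, 0.2021, -0.2250, -0.9744, 0.0000]
J3: z=[0.9690, -0.2237, 0.1045] o=[-0.6181, -0.2986, 0.6287] → [0.0047, -0.1050, -0.2682, 0.9690, -0.2237, 0.1045]
J4: z=[0.0286, 0.5220, 0.8525] o=[-0.4202, -0.5730, 0.7901] → [0.0150, -0.0307, 0.0183, 0.0286, 0.5220, 0.8525]
J5: z=[0.3873, -0.7920, 0.4720] o=[-0.5953, -0.6332, 0.8328] → [0.0523, 0.0955, 0.1173, 0.3873, -0.7920, 0.4720]
q̇ = J⁺·V = [0.0700, 0.8460, 0.0890, -0.1450, 0.0740]

0.0700 0.8460 0.0890 -0.1450 0.0740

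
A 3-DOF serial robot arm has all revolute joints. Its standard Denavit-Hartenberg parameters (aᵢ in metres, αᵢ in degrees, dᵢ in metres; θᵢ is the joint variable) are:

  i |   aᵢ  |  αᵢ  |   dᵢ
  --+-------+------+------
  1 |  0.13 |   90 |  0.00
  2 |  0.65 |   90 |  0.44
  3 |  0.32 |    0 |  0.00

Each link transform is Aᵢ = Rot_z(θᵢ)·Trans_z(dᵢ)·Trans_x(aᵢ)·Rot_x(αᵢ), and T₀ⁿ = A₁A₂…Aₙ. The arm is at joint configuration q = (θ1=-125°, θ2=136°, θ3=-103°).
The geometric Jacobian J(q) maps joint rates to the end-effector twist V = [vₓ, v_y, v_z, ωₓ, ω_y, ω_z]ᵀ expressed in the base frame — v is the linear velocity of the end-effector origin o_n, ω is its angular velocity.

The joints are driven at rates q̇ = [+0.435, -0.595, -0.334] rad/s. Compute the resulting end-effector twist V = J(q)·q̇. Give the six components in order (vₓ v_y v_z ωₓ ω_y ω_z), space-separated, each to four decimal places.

-0.3335 -0.2177 0.1751 0.6205 -0.1512 0.1947

o_n = [0.0589, 0.3076, 0.4015]
J₁: ẑ×o_n = [-0.3076, 0.0589, 0.0000], ω = ẑ
J2: z=[-0.8192, 0.5736, 0.0000] o=[-0.0746, -0.1065, 0.0000] → [0.2303, 0.3289, -0.4158, -0.8192, 0.5736, 0.0000]
J3: z=[-0.3984, -0.5690, 0.7193] o=[-0.1668, 0.5289, 0.4515] → [0.1876, 0.1424, 0.2166, -0.3984, -0.5690, 0.7193]
V = J·q̇ = [-0.3335, -0.2177, 0.1751, 0.6205, -0.1512, 0.1947]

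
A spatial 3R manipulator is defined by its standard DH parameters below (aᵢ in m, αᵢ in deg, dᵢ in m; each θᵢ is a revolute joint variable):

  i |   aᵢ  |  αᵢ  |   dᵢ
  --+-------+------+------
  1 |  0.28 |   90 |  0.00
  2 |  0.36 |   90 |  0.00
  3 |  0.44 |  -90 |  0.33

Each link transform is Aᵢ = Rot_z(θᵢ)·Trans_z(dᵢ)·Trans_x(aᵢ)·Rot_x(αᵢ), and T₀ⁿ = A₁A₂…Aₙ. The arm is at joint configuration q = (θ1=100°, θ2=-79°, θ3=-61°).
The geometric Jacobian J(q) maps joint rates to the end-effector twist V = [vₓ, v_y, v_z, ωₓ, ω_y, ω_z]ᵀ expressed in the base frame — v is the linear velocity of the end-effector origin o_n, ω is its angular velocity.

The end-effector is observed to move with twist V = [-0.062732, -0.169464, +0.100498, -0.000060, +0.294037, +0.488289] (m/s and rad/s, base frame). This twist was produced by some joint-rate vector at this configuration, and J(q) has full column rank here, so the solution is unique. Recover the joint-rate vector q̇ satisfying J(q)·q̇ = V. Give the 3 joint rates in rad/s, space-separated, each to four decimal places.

o_n = [-0.3904, -0.0024, -0.6257]
J₁: ẑ×o_n = [0.0024, -0.3904, 0.0000], ω = ẑ
J2: z=[0.9848, 0.1736, 0.0000] o=[-0.0486, 0.2757, 0.0000] → [-0.1087, 0.6162, -0.2145, 0.9848, 0.1736, 0.0000]
J3: z=[0.1705, -0.9667, -0.1908] o=[-0.0605, 0.3434, -0.3534] → [0.1973, 0.1094, -0.3778, 0.1705, -0.9667, -0.1908]
q̇ = J⁺·V = [0.4320, 0.0510, -0.2950]

0.4320 0.0510 -0.2950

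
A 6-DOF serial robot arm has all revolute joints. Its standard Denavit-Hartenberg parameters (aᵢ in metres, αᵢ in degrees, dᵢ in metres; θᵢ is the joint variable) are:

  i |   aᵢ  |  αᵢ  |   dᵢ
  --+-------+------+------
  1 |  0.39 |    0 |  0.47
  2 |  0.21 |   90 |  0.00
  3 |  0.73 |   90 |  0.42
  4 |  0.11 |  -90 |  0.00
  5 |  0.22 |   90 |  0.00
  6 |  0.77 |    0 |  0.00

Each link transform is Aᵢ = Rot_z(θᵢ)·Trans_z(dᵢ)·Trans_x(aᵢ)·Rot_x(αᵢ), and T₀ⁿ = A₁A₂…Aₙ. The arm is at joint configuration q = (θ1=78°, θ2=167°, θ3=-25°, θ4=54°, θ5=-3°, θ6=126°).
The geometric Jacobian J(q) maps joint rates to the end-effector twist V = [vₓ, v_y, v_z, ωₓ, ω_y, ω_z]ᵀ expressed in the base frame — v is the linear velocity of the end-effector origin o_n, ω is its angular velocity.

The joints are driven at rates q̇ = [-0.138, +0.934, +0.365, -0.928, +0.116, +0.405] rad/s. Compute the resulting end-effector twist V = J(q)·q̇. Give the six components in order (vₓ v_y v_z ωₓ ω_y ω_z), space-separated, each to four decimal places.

o_n = [-0.6917, 0.3503, 0.4159]
J₁: ẑ×o_n = [-0.3503, -0.6917, 0.0000], ω = ẑ
J2: z=[0.0000, 0.0000, 1.0000] o=[0.0811, 0.3815, 0.4700] → [0.0312, -0.7728, 0.0000, 0.0000, 0.0000, 1.0000]
J3: z=[-0.9063, 0.4226, 0.0000] o=[-0.0077, 0.1912, 0.4700] → [-0.0229, -0.0490, 0.1449, -0.9063, 0.4226, 0.0000]
J4: z=[0.1786, 0.3830, -0.9063] o=[-0.6679, -0.2310, 0.1615] → [0.6242, -0.0239, 0.1129, 0.1786, 0.3830, -0.9063]
J5: z=[-0.2228, 0.9129, 0.3419] o=[-0.7733, -0.2465, 0.1342] → [0.0532, 0.0907, -0.2075, -0.2228, 0.9129, 0.3419]
J6: z=[0.2285, 0.3899, -0.8921] o=[-0.9818, -0.2730, 0.0692] → [0.6912, -0.3380, 0.0293, 0.2285, 0.3899, -0.8921]
V = J·q̇ = [-0.2241, -0.7485, -0.0641, -0.4298, 0.0626, 1.3154]

-0.2241 -0.7485 -0.0641 -0.4298 0.0626 1.3154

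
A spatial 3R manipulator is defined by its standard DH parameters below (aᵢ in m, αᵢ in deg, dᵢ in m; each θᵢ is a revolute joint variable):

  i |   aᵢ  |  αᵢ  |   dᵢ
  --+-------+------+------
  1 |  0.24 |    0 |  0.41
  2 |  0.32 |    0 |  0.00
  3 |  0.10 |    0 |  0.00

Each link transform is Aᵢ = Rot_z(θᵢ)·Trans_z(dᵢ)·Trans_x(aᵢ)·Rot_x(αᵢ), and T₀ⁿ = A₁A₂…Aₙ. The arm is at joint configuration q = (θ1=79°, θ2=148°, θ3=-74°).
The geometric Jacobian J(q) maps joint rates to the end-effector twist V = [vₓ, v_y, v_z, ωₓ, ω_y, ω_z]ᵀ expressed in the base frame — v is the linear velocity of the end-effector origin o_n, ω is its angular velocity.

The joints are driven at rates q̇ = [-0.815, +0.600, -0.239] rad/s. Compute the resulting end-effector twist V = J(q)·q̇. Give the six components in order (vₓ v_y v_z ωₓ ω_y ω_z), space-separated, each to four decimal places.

0.1623 0.0501 0.0000 0.0000 0.0000 -0.4540

o_n = [-0.2615, 0.0470, 0.4100]
J₁: ẑ×o_n = [-0.0470, -0.2615, 0.0000], ω = ẑ
J2: z=[0.0000, 0.0000, 1.0000] o=[0.0458, 0.2356, 0.4100] → [0.1886, -0.3073, 0.0000, 0.0000, 0.0000, 1.0000]
J3: z=[0.0000, 0.0000, 1.0000] o=[-0.1724, 0.0016, 0.4100] → [-0.0454, -0.0891, 0.0000, 0.0000, 0.0000, 1.0000]
V = J·q̇ = [0.1623, 0.0501, 0.0000, 0.0000, 0.0000, -0.4540]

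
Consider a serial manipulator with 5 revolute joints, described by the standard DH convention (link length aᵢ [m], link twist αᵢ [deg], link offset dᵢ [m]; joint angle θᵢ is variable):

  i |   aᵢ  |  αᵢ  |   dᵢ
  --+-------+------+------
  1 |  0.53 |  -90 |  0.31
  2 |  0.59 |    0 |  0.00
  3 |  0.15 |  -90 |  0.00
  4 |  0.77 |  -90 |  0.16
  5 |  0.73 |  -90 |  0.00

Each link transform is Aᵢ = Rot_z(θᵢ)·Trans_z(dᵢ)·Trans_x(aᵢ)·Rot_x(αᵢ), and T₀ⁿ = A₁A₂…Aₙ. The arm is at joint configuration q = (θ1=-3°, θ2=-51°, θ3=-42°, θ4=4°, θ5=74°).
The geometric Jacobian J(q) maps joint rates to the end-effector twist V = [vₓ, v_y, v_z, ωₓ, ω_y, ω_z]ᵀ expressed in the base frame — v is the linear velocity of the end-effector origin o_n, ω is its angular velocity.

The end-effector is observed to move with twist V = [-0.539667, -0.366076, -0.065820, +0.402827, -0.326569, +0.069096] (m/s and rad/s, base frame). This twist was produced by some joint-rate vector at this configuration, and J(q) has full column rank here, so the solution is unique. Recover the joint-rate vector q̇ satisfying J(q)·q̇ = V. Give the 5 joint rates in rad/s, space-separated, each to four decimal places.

o_n = [0.2978, -0.0834, 1.8575]
J₁: ẑ×o_n = [0.0834, 0.2978, -0.0000], ω = ẑ
J2: z=[0.0523, 0.9986, 0.0000] o=[0.5293, -0.0277, 0.3100] → [1.5454, -0.0810, 0.2282, 0.0523, 0.9986, 0.0000]
J3: z=[0.0523, 0.9986, 0.0000] o=[0.9001, -0.0472, 0.7685] → [1.0875, -0.0570, 0.5995, 0.0523, 0.9986, 0.0000]
J4: z=[0.9973, -0.0523, 0.0523] o=[0.8922, -0.0468, 0.9183] → [-0.0472, -0.9677, -0.0677, 0.9973, -0.0523, 0.0523]
J5: z=[-0.0486, -0.9964, -0.0697] o=[1.0088, -0.1067, 1.6938] → [-0.1615, 0.0575, -0.7096, -0.0486, -0.9964, -0.0697]
q̇ = J⁺·V = [0.0460, -0.3870, 0.0660, 0.4200, -0.0160]

0.0460 -0.3870 0.0660 0.4200 -0.0160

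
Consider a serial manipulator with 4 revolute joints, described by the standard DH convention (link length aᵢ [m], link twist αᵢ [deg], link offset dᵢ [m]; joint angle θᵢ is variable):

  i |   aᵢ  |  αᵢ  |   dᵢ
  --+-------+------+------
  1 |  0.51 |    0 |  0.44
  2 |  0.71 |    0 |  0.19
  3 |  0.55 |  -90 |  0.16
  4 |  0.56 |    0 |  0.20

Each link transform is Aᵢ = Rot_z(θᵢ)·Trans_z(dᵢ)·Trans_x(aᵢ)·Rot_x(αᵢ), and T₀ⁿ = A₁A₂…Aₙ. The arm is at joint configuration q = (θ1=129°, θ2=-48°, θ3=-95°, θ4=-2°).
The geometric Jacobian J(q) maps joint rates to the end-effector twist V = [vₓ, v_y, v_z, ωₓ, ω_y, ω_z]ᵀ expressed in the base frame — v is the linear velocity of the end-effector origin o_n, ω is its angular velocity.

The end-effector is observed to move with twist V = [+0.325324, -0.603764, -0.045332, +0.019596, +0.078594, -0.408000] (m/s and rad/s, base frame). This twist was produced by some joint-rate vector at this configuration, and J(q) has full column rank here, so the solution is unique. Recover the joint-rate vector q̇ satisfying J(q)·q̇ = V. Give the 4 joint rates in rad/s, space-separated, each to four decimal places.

0.2300 -0.8650 0.2270 0.0810

o_n = [0.9152, 1.0232, 0.8095]
J₁: ẑ×o_n = [-1.0232, 0.9152, 0.0000], ω = ẑ
J2: z=[0.0000, 0.0000, 1.0000] o=[-0.3210, 0.3963, 0.4400] → [-0.6269, 1.2362, 0.0000, 0.0000, 0.0000, 1.0000]
J3: z=[0.0000, 0.0000, 1.0000] o=[-0.2099, 1.0976, 0.6300] → [0.0744, 1.1251, -0.0000, 0.0000, 0.0000, 1.0000]
J4: z=[0.2419, 0.9703, 0.0000] o=[0.3238, 0.9645, 0.7900] → [0.0190, -0.0047, -0.5597, 0.2419, 0.9703, 0.0000]
q̇ = J⁺·V = [0.2300, -0.8650, 0.2270, 0.0810]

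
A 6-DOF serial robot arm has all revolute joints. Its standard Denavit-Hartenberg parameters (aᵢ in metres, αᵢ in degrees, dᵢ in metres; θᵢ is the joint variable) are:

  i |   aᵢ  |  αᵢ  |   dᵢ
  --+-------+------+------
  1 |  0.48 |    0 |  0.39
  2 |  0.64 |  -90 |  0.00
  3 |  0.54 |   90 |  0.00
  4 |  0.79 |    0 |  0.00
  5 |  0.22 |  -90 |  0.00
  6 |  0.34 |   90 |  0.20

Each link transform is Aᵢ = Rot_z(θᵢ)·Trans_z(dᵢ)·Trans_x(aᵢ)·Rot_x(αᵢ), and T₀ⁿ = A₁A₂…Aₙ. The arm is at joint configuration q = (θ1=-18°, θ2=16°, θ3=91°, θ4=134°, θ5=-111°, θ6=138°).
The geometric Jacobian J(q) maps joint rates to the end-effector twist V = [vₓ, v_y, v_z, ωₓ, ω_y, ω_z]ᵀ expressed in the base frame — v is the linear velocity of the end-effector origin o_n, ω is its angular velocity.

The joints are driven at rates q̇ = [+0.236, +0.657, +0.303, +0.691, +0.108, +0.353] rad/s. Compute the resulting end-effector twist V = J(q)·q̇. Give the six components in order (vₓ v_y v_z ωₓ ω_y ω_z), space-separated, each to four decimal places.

-0.4932 -0.0007 0.6702 0.8227 0.5996 1.0170

o_n = [0.8966, 0.5764, 0.5110]
J₁: ẑ×o_n = [-0.5764, 0.8966, 0.0000], ω = ẑ
J2: z=[0.0000, 0.0000, 1.0000] o=[0.4565, -0.1483, 0.3900] → [-0.7247, 0.4401, 0.0000, 0.0000, 0.0000, 1.0000]
J3: z=[0.0349, 0.9994, 0.0000] o=[1.0961, -0.1707, 0.3900] → [0.1209, -0.0042, 0.2254, 0.0349, 0.9994, 0.0000]
J4: z=[0.9992, -0.0349, -0.0175] o=[1.0867, -0.1703, -0.1499] → [-0.0100, -0.6570, 0.7395, 0.9992, -0.0349, -0.0175]
J5: z=[0.9992, -0.0349, -0.0175] o=[1.1161, 0.3973, 0.3988] → [-0.0008, -0.1083, 0.1713, 0.9992, -0.0349, -0.0175]
J6: z=[0.0389, 0.9197, 0.3907] o=[1.1156, 0.4833, 0.1963] → [0.2530, -0.0978, 0.2050, 0.0389, 0.9197, 0.3907]
V = J·q̇ = [-0.4932, -0.0007, 0.6702, 0.8227, 0.5996, 1.0170]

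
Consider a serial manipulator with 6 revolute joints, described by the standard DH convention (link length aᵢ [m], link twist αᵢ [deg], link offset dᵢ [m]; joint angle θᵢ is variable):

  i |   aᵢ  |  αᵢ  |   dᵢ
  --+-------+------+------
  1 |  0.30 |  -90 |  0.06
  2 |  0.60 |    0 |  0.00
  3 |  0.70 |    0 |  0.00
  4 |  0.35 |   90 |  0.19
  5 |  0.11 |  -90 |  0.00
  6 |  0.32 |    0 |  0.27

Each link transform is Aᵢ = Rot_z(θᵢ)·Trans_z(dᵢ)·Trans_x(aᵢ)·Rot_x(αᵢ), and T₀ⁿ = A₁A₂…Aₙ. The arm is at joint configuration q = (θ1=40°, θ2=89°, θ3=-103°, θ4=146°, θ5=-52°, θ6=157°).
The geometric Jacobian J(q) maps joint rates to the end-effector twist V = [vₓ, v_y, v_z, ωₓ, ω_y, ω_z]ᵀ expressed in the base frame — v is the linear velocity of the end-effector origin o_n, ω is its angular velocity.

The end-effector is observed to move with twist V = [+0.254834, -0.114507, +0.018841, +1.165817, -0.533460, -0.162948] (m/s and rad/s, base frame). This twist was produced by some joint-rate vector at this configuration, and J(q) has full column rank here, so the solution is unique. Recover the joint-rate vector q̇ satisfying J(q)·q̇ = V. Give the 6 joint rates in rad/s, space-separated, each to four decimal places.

-0.3600 0.1480 -0.3870 -0.5170 0.2770 -0.6530

o_n = [0.1343, 0.7675, -0.6207]
J₁: ẑ×o_n = [-0.7675, 0.1343, 0.0000], ω = ẑ
J2: z=[-0.6428, 0.7660, 0.0000] o=[0.2298, 0.1928, 0.0600] → [-0.5214, -0.4375, -0.2962, -0.6428, 0.7660, 0.0000]
J3: z=[-0.6428, 0.7660, 0.0000] o=[0.2378, 0.1996, -0.5399] → [-0.0619, -0.0519, -0.2858, -0.6428, 0.7660, 0.0000]
J4: z=[-0.6428, 0.7660, 0.0000] o=[0.7581, 0.6362, -0.3706] → [-0.1916, -0.1608, 0.3934, -0.6428, 0.7660, 0.0000]
J5: z=[0.5693, 0.4777, -0.6691] o=[0.4566, 0.6312, -0.6307] → [0.0960, 0.2100, 0.2316, 0.5693, 0.4777, -0.6691]
J6: z=[-0.7997, 0.1327, -0.5856] o=[0.4776, 0.5356, -0.6810] → [0.1438, 0.2493, -0.1399, -0.7997, 0.1327, -0.5856]
q̇ = J⁺·V = [-0.3600, 0.1480, -0.3870, -0.5170, 0.2770, -0.6530]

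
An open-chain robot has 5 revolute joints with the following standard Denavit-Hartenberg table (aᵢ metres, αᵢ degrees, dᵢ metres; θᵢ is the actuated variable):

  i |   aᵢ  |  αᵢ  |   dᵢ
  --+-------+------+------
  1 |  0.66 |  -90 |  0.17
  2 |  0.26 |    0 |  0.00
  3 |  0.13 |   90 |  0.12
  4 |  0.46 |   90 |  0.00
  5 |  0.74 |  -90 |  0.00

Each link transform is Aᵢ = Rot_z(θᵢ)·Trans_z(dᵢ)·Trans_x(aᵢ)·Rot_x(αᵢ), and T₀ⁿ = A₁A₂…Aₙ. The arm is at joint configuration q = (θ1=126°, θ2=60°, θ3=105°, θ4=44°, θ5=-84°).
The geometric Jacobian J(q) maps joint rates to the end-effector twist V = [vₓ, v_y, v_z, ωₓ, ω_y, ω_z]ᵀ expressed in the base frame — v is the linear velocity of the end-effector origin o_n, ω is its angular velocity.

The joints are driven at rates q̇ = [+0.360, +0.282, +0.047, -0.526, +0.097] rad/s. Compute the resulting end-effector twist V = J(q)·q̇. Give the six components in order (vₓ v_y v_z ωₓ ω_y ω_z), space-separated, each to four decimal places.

o_n = [-0.4582, -0.2086, 0.5220]
J₁: ẑ×o_n = [0.2086, -0.4582, 0.0000], ω = ẑ
J2: z=[-0.8090, -0.5878, 0.0000] o=[-0.3879, 0.5340, 0.1700] → [-0.2069, 0.2848, 0.5594, -0.8090, -0.5878, 0.0000]
J3: z=[-0.8090, -0.5878, 0.0000] o=[-0.4644, 0.6391, -0.0552] → [-0.3393, 0.4669, 0.6894, -0.8090, -0.5878, 0.0000]
J4: z=[-0.1521, 0.2094, -0.9659] o=[-0.4876, 0.4670, -0.0888] → [-0.5246, 0.0645, 0.0966, -0.1521, 0.2094, -0.9659]
J5: z=[0.9764, -0.1200, -0.1798] o=[-0.5583, 0.0206, -0.1745] → [-0.1248, -0.6980, -0.2117, 0.9764, -0.1200, -0.1798]
V = J·q̇ = [0.2646, -0.1643, 0.1188, -0.0914, -0.3152, 0.8506]

0.2646 -0.1643 0.1188 -0.0914 -0.3152 0.8506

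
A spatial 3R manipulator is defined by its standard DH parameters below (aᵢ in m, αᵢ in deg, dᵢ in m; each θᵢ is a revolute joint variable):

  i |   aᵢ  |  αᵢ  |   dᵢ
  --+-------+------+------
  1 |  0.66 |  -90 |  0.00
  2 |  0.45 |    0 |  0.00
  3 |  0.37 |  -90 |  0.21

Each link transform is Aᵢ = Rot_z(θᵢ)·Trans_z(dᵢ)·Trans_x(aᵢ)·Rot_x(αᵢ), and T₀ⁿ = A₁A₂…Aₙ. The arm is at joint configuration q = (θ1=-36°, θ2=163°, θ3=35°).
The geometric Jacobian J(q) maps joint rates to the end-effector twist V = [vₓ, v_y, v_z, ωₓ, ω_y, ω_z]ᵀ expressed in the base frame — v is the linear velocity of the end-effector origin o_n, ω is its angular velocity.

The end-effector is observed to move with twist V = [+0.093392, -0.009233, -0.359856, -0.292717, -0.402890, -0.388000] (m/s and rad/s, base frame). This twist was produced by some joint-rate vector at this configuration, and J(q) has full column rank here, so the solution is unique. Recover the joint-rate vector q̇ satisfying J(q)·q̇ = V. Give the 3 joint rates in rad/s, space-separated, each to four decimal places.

o_n = [0.0246, 0.2417, -0.0172]
J₁: ẑ×o_n = [-0.2417, 0.0246, 0.0000], ω = ẑ
J2: z=[0.5878, 0.8090, 0.0000] o=[0.5340, -0.3879, 0.0000] → [-0.0139, 0.0101, 0.7822, 0.5878, 0.8090, 0.0000]
J3: z=[0.5878, 0.8090, 0.0000] o=[0.1858, -0.1350, -0.1316] → [0.0925, -0.0672, 0.3519, 0.5878, 0.8090, 0.0000]
q̇ = J⁺·V = [-0.3880, -0.4290, -0.0690]

-0.3880 -0.4290 -0.0690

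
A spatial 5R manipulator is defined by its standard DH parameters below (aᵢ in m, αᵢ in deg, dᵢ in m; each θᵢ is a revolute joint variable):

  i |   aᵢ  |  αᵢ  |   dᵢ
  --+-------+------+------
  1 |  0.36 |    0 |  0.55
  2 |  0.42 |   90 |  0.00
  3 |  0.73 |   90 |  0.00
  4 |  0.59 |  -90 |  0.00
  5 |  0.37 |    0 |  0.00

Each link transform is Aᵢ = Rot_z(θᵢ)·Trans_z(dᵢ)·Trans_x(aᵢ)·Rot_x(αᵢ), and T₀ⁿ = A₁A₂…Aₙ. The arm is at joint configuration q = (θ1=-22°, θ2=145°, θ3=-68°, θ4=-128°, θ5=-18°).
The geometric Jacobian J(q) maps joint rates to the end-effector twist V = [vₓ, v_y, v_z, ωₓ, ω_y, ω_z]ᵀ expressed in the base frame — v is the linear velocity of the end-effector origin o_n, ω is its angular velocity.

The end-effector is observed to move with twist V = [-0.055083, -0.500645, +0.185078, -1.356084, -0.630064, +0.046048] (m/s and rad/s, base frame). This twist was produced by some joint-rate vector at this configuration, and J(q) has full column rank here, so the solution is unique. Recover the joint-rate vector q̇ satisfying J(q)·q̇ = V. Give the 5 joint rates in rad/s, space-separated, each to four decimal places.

0.1170 0.5640 -0.9590 0.0430 0.8470

o_n = [-0.4903, -0.2286, 0.3680]
J₁: ẑ×o_n = [0.2286, -0.4903, 0.0000], ω = ẑ
J2: z=[0.0000, 0.0000, 1.0000] o=[0.3338, -0.1349, 0.5500] → [0.0937, -0.8241, 0.0000, 0.0000, 0.0000, 1.0000]
J3: z=[0.8387, 0.5446, 0.0000] o=[0.1050, 0.2174, 0.5500] → [-0.0991, 0.1527, -0.0498, 0.8387, 0.5446, 0.0000]
J4: z=[0.5050, -0.7776, -0.3746] o=[-0.0439, 0.4467, -0.1268] → [-0.6378, -0.0826, -0.6882, 0.5050, -0.7776, -0.3746]
J5: z=[-0.6771, -0.0877, -0.7306] o=[-0.3597, 0.0794, 0.2099] → [-0.2389, 0.2024, 0.1971, -0.6771, -0.0877, -0.7306]
q̇ = J⁺·V = [0.1170, 0.5640, -0.9590, 0.0430, 0.8470]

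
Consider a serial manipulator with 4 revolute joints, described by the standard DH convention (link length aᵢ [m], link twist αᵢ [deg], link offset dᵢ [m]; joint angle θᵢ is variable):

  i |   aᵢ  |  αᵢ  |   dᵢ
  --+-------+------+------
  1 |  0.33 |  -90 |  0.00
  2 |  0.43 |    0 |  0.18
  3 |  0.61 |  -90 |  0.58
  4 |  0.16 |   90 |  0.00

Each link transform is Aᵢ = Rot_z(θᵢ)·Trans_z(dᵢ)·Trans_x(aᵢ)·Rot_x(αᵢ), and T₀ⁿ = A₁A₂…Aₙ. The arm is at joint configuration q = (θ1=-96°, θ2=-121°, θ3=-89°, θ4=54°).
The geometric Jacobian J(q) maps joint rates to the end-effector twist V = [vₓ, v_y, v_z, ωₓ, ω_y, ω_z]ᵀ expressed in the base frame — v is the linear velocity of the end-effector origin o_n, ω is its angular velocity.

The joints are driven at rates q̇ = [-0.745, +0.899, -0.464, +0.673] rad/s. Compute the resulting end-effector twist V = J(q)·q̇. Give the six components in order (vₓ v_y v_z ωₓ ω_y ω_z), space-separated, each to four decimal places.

o_n = [0.6795, 0.4325, 0.0166]
J₁: ẑ×o_n = [-0.4325, 0.6795, 0.0000], ω = ẑ
J2: z=[0.9945, -0.1045, 0.0000] o=[-0.0345, -0.3282, 0.0000] → [-0.0017, -0.0165, 0.8312, 0.9945, -0.1045, 0.0000]
J3: z=[0.9945, -0.1045, 0.0000] o=[0.1677, -0.1268, 0.3686] → [0.0368, 0.3501, 0.6097, 0.9945, -0.1045, 0.0000]
J4: z=[0.0523, 0.4973, 0.8660] o=[0.7997, 0.3380, 0.0636] → [-0.1052, -0.1017, 0.0647, 0.0523, 0.4973, 0.8660]
V = J·q̇ = [0.2328, -0.7519, 0.5079, 0.4678, 0.2892, -0.1622]

0.2328 -0.7519 0.5079 0.4678 0.2892 -0.1622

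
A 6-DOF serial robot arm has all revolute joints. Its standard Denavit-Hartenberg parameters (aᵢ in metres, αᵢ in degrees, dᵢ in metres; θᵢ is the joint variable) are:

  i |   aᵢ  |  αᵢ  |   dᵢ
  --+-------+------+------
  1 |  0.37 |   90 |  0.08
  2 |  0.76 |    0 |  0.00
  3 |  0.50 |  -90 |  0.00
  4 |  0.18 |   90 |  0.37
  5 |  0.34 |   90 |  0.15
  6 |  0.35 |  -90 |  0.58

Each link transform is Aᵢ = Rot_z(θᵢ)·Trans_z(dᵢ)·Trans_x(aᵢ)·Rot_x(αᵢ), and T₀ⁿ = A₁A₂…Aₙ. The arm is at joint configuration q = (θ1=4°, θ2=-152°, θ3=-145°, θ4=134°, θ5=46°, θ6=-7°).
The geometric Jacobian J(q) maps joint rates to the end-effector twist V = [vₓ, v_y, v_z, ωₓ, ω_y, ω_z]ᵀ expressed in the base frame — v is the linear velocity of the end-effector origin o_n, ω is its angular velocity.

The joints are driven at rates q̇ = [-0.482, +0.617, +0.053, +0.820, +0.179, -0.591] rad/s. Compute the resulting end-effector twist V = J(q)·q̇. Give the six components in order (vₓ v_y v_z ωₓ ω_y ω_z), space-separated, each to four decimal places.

o_n = [-0.8464, 0.7905, -0.2181]
J₁: ẑ×o_n = [-0.7905, -0.8464, 0.0000], ω = ẑ
J2: z=[0.0698, -0.9976, 0.0000] o=[0.3691, 0.0258, 0.0800] → [0.2974, 0.0208, -1.1592, 0.0698, -0.9976, 0.0000]
J3: z=[0.0698, -0.9976, 0.0000] o=[-0.3003, -0.0210, -0.2768] → [-0.0585, -0.0041, -0.4881, 0.0698, -0.9976, 0.0000]
J4: z=[-0.8888, -0.0622, 0.4540] o=[-0.0739, -0.0052, 0.1687] → [-0.3372, -0.6946, -0.7553, -0.8888, -0.0622, 0.4540]
J5: z=[0.2773, 0.7157, 0.6409] o=[-0.4684, 0.0970, 0.2253] → [-0.7619, -0.1193, 0.4629, 0.2773, 0.7157, 0.6409]
J6: z=[0.3550, 0.5435, -0.7606] o=[-0.7303, 0.3535, 0.2863] → [0.0583, 0.2673, 0.2182, 0.3550, 0.5435, -0.7606]
V = J·q̇ = [0.1141, -0.3283, -1.4065, -0.8423, -0.9124, 0.4545]

0.1141 -0.3283 -1.4065 -0.8423 -0.9124 0.4545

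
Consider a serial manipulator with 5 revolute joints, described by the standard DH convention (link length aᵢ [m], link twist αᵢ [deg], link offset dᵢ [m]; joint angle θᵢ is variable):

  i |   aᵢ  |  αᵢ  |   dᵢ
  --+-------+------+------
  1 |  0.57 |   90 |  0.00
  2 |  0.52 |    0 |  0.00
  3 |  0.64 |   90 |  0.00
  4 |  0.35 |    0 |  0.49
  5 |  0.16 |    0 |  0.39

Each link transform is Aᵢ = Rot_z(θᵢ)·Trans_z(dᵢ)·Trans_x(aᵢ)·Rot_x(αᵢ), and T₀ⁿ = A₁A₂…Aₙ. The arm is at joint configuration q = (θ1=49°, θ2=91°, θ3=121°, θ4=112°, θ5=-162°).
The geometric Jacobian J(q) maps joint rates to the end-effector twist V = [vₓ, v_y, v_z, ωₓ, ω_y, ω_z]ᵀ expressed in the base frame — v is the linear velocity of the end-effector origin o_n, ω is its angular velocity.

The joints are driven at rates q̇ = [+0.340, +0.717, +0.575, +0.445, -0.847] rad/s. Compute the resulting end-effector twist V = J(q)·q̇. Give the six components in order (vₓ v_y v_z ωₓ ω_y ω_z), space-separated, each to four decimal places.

o_n = [-0.1259, -0.4526, 0.9420]
J₁: ẑ×o_n = [0.4526, -0.1259, 0.0000], ω = ẑ
J2: z=[0.7547, -0.6561, 0.0000] o=[0.3740, 0.4302, 0.0000] → [-0.6180, -0.7110, -0.9942, 0.7547, -0.6561, 0.0000]
J3: z=[0.7547, -0.6561, 0.0000] o=[0.3680, 0.4233, 0.5199] → [-0.2769, -0.3186, -0.9851, 0.7547, -0.6561, 0.0000]
J4: z=[-0.3477, -0.3999, 0.8480] o=[0.0119, 0.0137, 0.1808] → [0.0910, 0.1478, 0.1070, -0.3477, -0.3999, 0.8480]
J5: z=[-0.3477, -0.3999, 0.8480] o=[0.1594, -0.3112, 0.6658] → [0.0094, -0.1459, -0.0650, -0.3477, -0.3999, 0.8480]
V = J·q̇ = [-0.4159, -0.5464, -1.1766, 1.1148, -0.6869, -0.0009]

-0.4159 -0.5464 -1.1766 1.1148 -0.6869 -0.0009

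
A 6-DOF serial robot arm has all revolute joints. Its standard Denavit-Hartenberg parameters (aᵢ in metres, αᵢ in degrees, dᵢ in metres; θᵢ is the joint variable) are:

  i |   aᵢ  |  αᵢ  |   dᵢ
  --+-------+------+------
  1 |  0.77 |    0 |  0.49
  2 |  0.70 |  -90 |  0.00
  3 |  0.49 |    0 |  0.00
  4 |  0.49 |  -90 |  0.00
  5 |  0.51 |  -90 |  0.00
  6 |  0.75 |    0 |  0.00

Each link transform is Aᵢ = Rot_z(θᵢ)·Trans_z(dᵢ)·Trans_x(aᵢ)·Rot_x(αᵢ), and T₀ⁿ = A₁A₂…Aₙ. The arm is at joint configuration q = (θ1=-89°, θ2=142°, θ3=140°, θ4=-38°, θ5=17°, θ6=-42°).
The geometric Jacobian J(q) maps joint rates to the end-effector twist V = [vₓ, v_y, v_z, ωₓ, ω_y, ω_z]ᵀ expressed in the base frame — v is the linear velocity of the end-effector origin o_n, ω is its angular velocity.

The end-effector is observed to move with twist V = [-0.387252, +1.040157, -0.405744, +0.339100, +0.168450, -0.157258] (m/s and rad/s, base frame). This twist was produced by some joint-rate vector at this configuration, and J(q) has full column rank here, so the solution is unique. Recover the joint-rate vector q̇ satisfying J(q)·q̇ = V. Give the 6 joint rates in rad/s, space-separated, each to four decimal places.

-0.8000 0.9640 0.0160 -0.9830 -0.3980 -0.8340

o_n = [-0.0264, -1.3413, -1.1983]
J₁: ẑ×o_n = [1.3413, -0.0264, 0.0000], ω = ẑ
J2: z=[0.0000, 0.0000, 1.0000] o=[0.0134, -0.7699, 0.4900] → [0.5714, -0.0398, 0.0000, 0.0000, 0.0000, 1.0000]
J3: z=[-0.7986, 0.6018, 0.0000] o=[0.4347, -0.2108, 0.4900] → [-1.0161, -1.3484, 1.1803, -0.7986, 0.6018, 0.0000]
J4: z=[-0.7986, 0.6018, 0.0000] o=[0.2088, -0.5106, 0.1750] → [-0.8265, -1.0968, 0.8050, -0.7986, 0.6018, 0.0000]
J5: z=[-0.5887, -0.7812, 0.2079] o=[0.1475, -0.5920, -0.3043] → [0.8542, -0.5625, 0.3052, -0.5887, -0.7812, 0.2079]
J6: z=[0.8003, -0.5270, 0.2860] o=[0.2056, -0.7627, -0.7813] → [0.3852, 0.2674, -0.5853, 0.8003, -0.5270, 0.2860]
q̇ = J⁺·V = [-0.8000, 0.9640, 0.0160, -0.9830, -0.3980, -0.8340]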